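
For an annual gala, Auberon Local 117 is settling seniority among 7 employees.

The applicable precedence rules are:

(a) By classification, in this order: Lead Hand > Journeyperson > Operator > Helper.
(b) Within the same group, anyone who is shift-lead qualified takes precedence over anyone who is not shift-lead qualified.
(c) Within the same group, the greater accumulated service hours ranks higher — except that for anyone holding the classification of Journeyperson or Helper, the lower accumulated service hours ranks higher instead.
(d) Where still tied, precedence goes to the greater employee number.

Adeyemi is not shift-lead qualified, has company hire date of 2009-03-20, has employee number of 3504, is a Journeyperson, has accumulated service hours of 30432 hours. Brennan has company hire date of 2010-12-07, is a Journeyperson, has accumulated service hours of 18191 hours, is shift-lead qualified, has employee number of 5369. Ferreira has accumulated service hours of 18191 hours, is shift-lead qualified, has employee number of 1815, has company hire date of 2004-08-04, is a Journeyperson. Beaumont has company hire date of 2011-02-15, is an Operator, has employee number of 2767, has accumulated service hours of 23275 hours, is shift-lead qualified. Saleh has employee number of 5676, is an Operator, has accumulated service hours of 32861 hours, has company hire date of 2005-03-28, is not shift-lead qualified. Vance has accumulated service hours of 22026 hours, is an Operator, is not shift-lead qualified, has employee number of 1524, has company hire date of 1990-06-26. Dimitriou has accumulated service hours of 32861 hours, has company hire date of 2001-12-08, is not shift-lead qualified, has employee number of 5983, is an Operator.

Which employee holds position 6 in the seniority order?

Saleh

By classification: Brennan, Ferreira and Adeyemi (Journeyperson); then Beaumont, Dimitriou, Saleh and Vance (Operator).
Among Brennan, Ferreira and Adeyemi, shift-lead qualified before not shift-lead qualified: Brennan and Ferreira (shift-lead qualified) before Adeyemi (not shift-lead qualified).
Brennan and Ferreira both have accumulated service hours 18191 hours, so the next rule applies.
Among Brennan and Ferreira, by employee number (higher first): Brennan (5369) before Ferreira (1815).
Among Beaumont, Dimitriou, Saleh and Vance, shift-lead qualified before not shift-lead qualified: Beaumont (shift-lead qualified) before Dimitriou, Saleh and Vance (not shift-lead qualified).
Among Dimitriou, Saleh and Vance, by accumulated service hours (higher first): Dimitriou and Saleh (32861 hours) before Vance (22026 hours).
Among Dimitriou and Saleh, by employee number (higher first): Dimitriou (5983) before Saleh (5676).
Order: Brennan, Ferreira, Adeyemi, Beaumont, Dimitriou, Saleh, Vance.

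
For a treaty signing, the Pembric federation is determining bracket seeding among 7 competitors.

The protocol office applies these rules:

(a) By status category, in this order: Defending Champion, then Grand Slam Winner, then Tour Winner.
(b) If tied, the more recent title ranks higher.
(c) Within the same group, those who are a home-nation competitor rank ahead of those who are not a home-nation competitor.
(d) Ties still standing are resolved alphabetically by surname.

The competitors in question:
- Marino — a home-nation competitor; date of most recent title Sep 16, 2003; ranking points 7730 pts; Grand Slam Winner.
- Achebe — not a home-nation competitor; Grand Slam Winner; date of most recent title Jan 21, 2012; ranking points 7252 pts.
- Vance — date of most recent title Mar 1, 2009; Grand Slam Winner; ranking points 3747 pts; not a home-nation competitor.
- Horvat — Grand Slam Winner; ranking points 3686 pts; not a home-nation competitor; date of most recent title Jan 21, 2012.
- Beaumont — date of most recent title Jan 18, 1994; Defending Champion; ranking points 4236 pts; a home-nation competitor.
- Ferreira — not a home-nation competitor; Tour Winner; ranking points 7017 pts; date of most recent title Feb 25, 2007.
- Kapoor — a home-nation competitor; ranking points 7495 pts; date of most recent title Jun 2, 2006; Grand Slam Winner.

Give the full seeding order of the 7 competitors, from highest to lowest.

By status category: Beaumont (Defending Champion); then Achebe, Horvat, Vance, Kapoor and Marino (Grand Slam Winner); then Ferreira (Tour Winner).
Among Achebe, Horvat, Vance, Kapoor and Marino, by date of most recent title (later first): Achebe and Horvat (Jan 21, 2012) before Vance (Mar 1, 2009) before Kapoor (Jun 2, 2006) before Marino (Sep 16, 2003).
Achebe and Horvat are each not a home-nation competitor, so the next rule applies.
Among Achebe and Horvat, alphabetically by surname: Achebe before Horvat.
Full order: Beaumont, Achebe, Horvat, Vance, Kapoor, Marino, Ferreira.

Beaumont, Achebe, Horvat, Vance, Kapoor, Marino, Ferreira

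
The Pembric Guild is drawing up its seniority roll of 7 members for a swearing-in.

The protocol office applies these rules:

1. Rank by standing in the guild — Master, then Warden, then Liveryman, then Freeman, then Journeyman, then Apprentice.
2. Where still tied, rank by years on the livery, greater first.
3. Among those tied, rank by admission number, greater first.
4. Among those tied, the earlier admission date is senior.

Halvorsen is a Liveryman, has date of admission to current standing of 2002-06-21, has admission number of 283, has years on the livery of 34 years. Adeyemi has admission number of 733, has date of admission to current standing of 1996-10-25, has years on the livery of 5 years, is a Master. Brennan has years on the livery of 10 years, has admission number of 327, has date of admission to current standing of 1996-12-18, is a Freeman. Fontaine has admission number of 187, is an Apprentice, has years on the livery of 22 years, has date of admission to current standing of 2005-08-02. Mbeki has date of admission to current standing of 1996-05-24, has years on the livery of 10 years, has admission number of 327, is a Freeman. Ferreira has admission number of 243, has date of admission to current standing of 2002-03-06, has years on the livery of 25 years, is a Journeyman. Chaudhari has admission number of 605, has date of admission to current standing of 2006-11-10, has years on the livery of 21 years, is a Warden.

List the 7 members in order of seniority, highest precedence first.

By standing in the guild: Adeyemi (Master); then Chaudhari (Warden); then Halvorsen (Liveryman); then Mbeki and Brennan (Freeman); then Ferreira (Journeyman); then Fontaine (Apprentice).
Mbeki and Brennan both have years on the livery 10 years, so the next rule applies.
Mbeki and Brennan both have admission number 327, so the next rule applies.
Among Mbeki and Brennan, by date of admission to current standing (earlier first): Mbeki (1996-05-24) before Brennan (1996-12-18).
Full order: Adeyemi, Chaudhari, Halvorsen, Mbeki, Brennan, Ferreira, Fontaine.

Adeyemi, Chaudhari, Halvorsen, Mbeki, Brennan, Ferreira, Fontaine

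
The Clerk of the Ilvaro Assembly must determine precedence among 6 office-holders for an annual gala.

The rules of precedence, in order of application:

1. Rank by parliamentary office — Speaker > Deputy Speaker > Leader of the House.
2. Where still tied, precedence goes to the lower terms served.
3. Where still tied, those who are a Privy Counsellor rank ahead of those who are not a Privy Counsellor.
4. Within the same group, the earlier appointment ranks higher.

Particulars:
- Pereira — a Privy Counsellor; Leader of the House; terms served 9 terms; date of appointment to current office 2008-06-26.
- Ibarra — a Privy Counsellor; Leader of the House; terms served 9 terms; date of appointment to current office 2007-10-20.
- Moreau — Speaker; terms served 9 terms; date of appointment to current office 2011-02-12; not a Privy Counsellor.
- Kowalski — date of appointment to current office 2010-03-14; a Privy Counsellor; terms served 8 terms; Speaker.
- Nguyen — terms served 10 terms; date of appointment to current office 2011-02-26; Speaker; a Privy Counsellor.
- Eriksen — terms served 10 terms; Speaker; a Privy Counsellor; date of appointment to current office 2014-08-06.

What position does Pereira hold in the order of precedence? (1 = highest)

6

By parliamentary office: Kowalski, Moreau, Nguyen and Eriksen (Speaker); then Ibarra and Pereira (Leader of the House).
Among Kowalski, Moreau, Nguyen and Eriksen, by terms served (lower first): Kowalski (8 terms) before Moreau (9 terms) before Nguyen and Eriksen (10 terms).
Nguyen and Eriksen are each a Privy Counsellor, so the next rule applies.
Among Nguyen and Eriksen, by date of appointment to current office (earlier first): Nguyen (2011-02-26) before Eriksen (2014-08-06).
Ibarra and Pereira both have terms served 9 terms, so the next rule applies.
Ibarra and Pereira are each a Privy Counsellor, so the next rule applies.
Among Ibarra and Pereira, by date of appointment to current office (earlier first): Ibarra (2007-10-20) before Pereira (2008-06-26).
Order: Kowalski, Moreau, Nguyen, Eriksen, Ibarra, Pereira. So position 6.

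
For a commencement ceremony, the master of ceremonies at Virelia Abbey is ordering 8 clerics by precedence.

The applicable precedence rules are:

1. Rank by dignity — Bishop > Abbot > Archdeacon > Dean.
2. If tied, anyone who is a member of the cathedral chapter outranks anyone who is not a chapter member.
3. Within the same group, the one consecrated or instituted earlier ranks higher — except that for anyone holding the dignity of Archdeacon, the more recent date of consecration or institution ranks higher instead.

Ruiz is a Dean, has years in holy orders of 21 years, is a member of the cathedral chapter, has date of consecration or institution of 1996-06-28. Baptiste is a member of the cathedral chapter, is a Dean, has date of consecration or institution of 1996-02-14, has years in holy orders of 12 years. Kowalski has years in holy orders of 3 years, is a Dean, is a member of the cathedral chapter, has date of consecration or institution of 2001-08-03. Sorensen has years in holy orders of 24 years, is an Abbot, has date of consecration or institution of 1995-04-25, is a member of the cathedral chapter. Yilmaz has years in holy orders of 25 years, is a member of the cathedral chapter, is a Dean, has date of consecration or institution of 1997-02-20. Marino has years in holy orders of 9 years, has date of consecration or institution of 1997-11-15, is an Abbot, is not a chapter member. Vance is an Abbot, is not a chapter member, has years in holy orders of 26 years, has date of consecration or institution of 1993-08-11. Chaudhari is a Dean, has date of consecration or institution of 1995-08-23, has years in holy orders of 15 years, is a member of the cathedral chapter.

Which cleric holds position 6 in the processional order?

By dignity: Sorensen, Vance and Marino (Abbot); then Chaudhari, Baptiste, Ruiz, Yilmaz and Kowalski (Dean).
Among Sorensen, Vance and Marino, a member of the cathedral chapter before not a chapter member: Sorensen (a member of the cathedral chapter) before Vance and Marino (not a chapter member).
Among Vance and Marino, by date of consecration or institution (earlier first): Vance (1993-08-11) before Marino (1997-11-15).
Chaudhari, Baptiste, Ruiz, Yilmaz and Kowalski are each a member of the cathedral chapter, so the next rule applies.
Among Chaudhari, Baptiste, Ruiz, Yilmaz and Kowalski, by date of consecration or institution (earlier first): Chaudhari (1995-08-23) before Baptiste (1996-02-14) before Ruiz (1996-06-28) before Yilmaz (1997-02-20) before Kowalski (2001-08-03).
Order: Sorensen, Vance, Marino, Chaudhari, Baptiste, Ruiz, Yilmaz, Kowalski.

Ruiz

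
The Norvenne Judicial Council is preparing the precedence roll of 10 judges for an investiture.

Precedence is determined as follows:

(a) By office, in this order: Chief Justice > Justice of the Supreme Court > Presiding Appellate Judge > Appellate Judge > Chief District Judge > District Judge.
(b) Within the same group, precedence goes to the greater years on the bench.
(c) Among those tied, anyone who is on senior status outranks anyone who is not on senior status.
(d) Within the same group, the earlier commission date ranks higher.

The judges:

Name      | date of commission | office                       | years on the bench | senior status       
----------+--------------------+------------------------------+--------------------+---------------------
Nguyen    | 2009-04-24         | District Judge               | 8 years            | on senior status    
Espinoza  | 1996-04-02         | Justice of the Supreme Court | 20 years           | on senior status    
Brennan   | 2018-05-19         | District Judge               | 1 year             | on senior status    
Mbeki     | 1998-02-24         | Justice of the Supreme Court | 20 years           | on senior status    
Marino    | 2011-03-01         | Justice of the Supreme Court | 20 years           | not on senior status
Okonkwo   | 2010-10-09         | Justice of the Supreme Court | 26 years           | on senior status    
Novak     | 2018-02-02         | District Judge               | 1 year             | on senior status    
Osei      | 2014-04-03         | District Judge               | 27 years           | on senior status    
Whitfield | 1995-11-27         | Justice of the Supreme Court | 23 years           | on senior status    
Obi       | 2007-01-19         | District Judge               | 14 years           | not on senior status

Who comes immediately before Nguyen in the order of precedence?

By office: Okonkwo, Whitfield, Espinoza, Mbeki and Marino (Justice of the Supreme Court); then Osei, Obi, Nguyen, Novak and Brennan (District Judge).
Among Okonkwo, Whitfield, Espinoza, Mbeki and Marino, by years on the bench (higher first): Okonkwo (26 years) before Whitfield (23 years) before Espinoza, Mbeki and Marino (20 years).
Among Espinoza, Mbeki and Marino, on senior status before not on senior status: Espinoza and Mbeki (on senior status) before Marino (not on senior status).
Among Espinoza and Mbeki, by date of commission (earlier first): Espinoza (1996-04-02) before Mbeki (1998-02-24).
Among Osei, Obi, Nguyen, Novak and Brennan, by years on the bench (higher first): Osei (27 years) before Obi (14 years) before Nguyen (8 years) before Novak and Brennan (1 year).
Novak and Brennan are each on senior status, so the next rule applies.
Among Novak and Brennan, by date of commission (earlier first): Novak (2018-02-02) before Brennan (2018-05-19).
Order: Okonkwo, Whitfield, Espinoza, Mbeki, Marino, Osei, Obi, Nguyen, Novak, Brennan.

Obi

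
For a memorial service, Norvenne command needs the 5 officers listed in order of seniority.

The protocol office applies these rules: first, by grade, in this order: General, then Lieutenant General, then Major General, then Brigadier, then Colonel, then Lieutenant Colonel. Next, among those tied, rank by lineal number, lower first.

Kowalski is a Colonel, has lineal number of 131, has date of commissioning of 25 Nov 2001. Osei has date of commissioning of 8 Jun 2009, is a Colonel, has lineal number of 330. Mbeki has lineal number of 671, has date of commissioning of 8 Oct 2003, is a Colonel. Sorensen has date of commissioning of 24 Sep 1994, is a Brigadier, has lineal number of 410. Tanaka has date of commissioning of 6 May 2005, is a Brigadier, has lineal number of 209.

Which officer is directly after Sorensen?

Kowalski

By grade: Tanaka and Sorensen (Brigadier); then Kowalski, Osei and Mbeki (Colonel).
Among Tanaka and Sorensen, by lineal number (lower first): Tanaka (209) before Sorensen (410).
Among Kowalski, Osei and Mbeki, by lineal number (lower first): Kowalski (131) before Osei (330) before Mbeki (671).
Order: Tanaka, Sorensen, Kowalski, Osei, Mbeki.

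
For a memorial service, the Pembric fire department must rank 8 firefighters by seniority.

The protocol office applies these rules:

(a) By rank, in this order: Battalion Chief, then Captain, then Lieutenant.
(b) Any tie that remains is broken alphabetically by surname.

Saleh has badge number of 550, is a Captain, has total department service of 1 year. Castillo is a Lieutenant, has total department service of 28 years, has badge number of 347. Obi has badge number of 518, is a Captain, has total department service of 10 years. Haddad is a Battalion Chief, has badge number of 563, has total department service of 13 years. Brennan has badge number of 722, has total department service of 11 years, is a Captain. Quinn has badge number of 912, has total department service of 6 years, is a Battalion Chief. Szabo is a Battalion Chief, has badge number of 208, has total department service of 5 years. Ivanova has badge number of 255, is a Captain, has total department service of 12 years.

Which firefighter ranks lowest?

Castillo

By rank: Haddad, Quinn and Szabo (Battalion Chief); then Brennan, Ivanova, Obi and Saleh (Captain); then Castillo (Lieutenant).
Among Haddad, Quinn and Szabo, alphabetically by surname: Haddad before Quinn before Szabo.
Among Brennan, Ivanova, Obi and Saleh, alphabetically by surname: Brennan before Ivanova before Obi before Saleh.
Order: Haddad, Quinn, Szabo, Brennan, Ivanova, Obi, Saleh, Castillo.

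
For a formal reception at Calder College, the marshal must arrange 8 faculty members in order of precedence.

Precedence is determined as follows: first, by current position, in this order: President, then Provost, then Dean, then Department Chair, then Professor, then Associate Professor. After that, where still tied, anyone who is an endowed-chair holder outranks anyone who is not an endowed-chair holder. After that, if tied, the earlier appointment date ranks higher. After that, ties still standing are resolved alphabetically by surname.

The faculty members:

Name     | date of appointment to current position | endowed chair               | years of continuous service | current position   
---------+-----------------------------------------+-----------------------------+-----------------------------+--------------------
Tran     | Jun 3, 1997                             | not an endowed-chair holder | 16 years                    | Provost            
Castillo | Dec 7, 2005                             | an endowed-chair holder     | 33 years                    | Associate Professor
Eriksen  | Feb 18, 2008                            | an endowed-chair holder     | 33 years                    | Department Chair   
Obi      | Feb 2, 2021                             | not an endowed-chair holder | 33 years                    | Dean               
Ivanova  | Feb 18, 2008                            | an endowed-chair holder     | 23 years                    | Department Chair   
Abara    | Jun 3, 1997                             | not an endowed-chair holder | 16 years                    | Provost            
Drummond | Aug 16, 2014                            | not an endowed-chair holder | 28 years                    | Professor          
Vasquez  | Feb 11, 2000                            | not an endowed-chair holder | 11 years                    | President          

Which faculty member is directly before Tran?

Abara

By current position: Vasquez (President); then Abara and Tran (Provost); then Obi (Dean); then Eriksen and Ivanova (Department Chair); then Drummond (Professor); then Castillo (Associate Professor).
Abara and Tran are each not an endowed-chair holder, so the next rule applies.
Abara and Tran both have date of appointment to current position Jun 3, 1997, so the next rule applies.
Among Abara and Tran, alphabetically by surname: Abara before Tran.
Eriksen and Ivanova are each an endowed-chair holder, so the next rule applies.
Eriksen and Ivanova both have date of appointment to current position Feb 18, 2008, so the next rule applies.
Among Eriksen and Ivanova, alphabetically by surname: Eriksen before Ivanova.
Order: Vasquez, Abara, Tran, Obi, Eriksen, Ivanova, Drummond, Castillo.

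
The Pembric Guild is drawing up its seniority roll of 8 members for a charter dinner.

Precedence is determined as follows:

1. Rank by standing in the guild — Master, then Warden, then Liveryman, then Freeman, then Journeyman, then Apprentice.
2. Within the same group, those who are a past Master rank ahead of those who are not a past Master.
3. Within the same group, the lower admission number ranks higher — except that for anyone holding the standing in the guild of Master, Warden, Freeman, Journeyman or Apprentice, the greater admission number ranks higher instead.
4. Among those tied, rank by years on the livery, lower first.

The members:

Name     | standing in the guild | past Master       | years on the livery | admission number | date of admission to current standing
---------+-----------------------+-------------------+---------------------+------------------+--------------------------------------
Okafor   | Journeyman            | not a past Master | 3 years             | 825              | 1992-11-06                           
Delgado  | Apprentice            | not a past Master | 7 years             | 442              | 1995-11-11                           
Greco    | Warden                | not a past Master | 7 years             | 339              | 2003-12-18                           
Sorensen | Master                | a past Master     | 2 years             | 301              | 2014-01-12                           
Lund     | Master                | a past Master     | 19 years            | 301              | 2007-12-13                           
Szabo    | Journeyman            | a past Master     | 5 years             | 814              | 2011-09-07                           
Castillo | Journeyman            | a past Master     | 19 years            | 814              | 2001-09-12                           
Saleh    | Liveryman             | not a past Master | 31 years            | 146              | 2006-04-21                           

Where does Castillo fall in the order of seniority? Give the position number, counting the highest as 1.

By standing in the guild: Sorensen and Lund (Master); then Greco (Warden); then Saleh (Liveryman); then Szabo, Castillo and Okafor (Journeyman); then Delgado (Apprentice).
Sorensen and Lund are each a past Master, so the next rule applies.
Sorensen and Lund both have admission number 301, so the next rule applies.
Among Sorensen and Lund, by years on the livery (lower first): Sorensen (2 years) before Lund (19 years).
Among Szabo, Castillo and Okafor, a past Master before not a past Master: Szabo and Castillo (a past Master) before Okafor (not a past Master).
Szabo and Castillo both have admission number 814, so the next rule applies.
Among Szabo and Castillo, by years on the livery (lower first): Szabo (5 years) before Castillo (19 years).
Order: Sorensen, Lund, Greco, Saleh, Szabo, Castillo, Okafor, Delgado. So position 6.

6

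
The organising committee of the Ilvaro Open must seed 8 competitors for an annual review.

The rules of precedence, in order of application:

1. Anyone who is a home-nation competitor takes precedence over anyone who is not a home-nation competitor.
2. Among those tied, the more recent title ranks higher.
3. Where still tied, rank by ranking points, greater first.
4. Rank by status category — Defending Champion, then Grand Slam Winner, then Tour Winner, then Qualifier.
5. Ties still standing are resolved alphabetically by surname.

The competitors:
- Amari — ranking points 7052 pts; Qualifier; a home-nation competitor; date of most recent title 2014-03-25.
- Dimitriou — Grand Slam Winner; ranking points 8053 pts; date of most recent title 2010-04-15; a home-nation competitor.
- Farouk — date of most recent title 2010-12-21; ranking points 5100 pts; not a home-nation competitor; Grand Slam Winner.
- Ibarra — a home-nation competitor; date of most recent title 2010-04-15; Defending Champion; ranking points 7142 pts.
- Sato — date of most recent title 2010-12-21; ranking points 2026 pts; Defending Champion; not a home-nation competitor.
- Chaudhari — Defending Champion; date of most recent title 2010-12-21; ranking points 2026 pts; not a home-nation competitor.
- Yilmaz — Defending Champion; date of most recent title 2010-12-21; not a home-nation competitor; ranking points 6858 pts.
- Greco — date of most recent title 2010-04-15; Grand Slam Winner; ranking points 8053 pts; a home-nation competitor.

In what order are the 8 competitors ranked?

By the first rule: Amari, Dimitriou, Greco and Ibarra (each a home-nation competitor); then Yilmaz, Farouk, Chaudhari and Sato (each not a home-nation competitor).
Among Amari, Dimitriou, Greco and Ibarra, by date of most recent title (later first): Amari (2014-03-25) before Dimitriou, Greco and Ibarra (2010-04-15).
Among Dimitriou, Greco and Ibarra, by ranking points (higher first): Dimitriou and Greco (8053 pts) before Ibarra (7142 pts).
Dimitriou and Greco are each Grand Slam Winner, so the next rule applies.
Among Dimitriou and Greco, alphabetically by surname: Dimitriou before Greco.
Yilmaz, Farouk, Chaudhari and Sato all have date of most recent title 2010-12-21, so the next rule applies.
Among Yilmaz, Farouk, Chaudhari and Sato, by ranking points (higher first): Yilmaz (6858 pts) before Farouk (5100 pts) before Chaudhari and Sato (2026 pts).
Chaudhari and Sato are each Defending Champion, so the next rule applies.
Among Chaudhari and Sato, alphabetically by surname: Chaudhari before Sato.
Full order: Amari, Dimitriou, Greco, Ibarra, Yilmaz, Farouk, Chaudhari, Sato.

Amari, Dimitriou, Greco, Ibarra, Yilmaz, Farouk, Chaudhari, Sato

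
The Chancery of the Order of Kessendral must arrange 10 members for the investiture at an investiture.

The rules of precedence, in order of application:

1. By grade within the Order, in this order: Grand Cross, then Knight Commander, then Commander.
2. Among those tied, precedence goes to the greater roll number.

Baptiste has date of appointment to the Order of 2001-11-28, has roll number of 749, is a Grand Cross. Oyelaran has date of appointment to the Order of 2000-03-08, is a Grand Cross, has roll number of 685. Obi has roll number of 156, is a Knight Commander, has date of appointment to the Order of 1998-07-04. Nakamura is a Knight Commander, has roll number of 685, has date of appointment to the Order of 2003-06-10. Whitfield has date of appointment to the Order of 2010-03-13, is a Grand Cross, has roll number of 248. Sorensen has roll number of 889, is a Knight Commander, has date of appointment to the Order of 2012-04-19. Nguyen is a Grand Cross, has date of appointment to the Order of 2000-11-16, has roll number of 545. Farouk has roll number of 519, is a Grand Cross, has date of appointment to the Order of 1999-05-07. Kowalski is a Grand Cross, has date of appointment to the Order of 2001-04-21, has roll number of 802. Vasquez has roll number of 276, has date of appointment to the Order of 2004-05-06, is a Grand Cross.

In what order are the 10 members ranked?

By grade within the Order: Kowalski, Baptiste, Oyelaran, Nguyen, Farouk, Vasquez and Whitfield (Grand Cross); then Sorensen, Nakamura and Obi (Knight Commander).
Among Kowalski, Baptiste, Oyelaran, Nguyen, Farouk, Vasquez and Whitfield, by roll number (higher first): Kowalski (802) before Baptiste (749) before Oyelaran (685) before Nguyen (545) before Farouk (519) before Vasquez (276) before Whitfield (248).
Among Sorensen, Nakamura and Obi, by roll number (higher first): Sorensen (889) before Nakamura (685) before Obi (156).
Full order: Kowalski, Baptiste, Oyelaran, Nguyen, Farouk, Vasquez, Whitfield, Sorensen, Nakamura, Obi.

Kowalski, Baptiste, Oyelaran, Nguyen, Farouk, Vasquez, Whitfield, Sorensen, Nakamura, Obi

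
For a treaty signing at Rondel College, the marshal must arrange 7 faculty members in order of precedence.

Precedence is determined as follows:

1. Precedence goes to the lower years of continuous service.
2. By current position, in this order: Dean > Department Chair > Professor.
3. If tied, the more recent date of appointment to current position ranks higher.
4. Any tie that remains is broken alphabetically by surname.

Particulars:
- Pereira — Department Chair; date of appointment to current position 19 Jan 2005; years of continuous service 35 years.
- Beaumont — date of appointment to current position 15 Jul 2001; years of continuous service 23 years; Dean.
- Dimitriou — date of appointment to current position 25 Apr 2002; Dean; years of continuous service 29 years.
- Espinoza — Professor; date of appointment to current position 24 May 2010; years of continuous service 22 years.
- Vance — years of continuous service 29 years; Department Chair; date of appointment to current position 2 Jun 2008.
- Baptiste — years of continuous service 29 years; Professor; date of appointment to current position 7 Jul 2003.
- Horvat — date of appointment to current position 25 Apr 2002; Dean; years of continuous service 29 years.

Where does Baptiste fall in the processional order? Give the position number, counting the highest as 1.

By years of continuous service (lower first): Espinoza (22 years); then Beaumont (23 years); then Dimitriou, Horvat, Vance and Baptiste (each 29 years); then Pereira (35 years).
Among Dimitriou, Horvat, Vance and Baptiste, by current position: Dimitriou and Horvat (Dean) before Vance (Department Chair) before Baptiste (Professor).
Dimitriou and Horvat both have date of appointment to current position 25 Apr 2002, so the next rule applies.
Among Dimitriou and Horvat, alphabetically by surname: Dimitriou before Horvat.
Order: Espinoza, Beaumont, Dimitriou, Horvat, Vance, Baptiste, Pereira. So position 6.

6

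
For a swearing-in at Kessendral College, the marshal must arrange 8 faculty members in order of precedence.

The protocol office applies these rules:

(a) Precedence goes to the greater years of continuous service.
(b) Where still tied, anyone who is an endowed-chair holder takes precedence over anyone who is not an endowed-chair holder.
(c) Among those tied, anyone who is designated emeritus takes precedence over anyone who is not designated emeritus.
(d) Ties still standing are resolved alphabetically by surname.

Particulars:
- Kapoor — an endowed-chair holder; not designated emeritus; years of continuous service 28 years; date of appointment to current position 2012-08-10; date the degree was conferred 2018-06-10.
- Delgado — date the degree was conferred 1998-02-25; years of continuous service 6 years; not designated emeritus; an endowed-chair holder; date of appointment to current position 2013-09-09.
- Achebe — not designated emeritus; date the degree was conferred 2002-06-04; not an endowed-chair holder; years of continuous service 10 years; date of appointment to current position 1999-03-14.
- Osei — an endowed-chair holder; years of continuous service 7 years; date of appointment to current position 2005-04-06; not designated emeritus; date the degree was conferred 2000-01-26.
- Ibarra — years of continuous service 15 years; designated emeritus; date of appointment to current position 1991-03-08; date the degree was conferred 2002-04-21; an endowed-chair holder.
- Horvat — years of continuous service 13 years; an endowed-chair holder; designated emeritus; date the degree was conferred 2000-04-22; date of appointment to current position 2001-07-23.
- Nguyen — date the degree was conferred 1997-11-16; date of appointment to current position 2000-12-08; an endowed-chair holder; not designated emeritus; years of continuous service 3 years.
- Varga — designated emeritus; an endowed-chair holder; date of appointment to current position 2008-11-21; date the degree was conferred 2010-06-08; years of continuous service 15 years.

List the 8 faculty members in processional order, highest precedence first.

By years of continuous service (higher first): Kapoor (28 years); then Ibarra and Varga (both 15 years); then Horvat (13 years); then Achebe (10 years); then Osei (7 years); then Delgado (6 years); then Nguyen (3 years).
Ibarra and Varga are each an endowed-chair holder, so the next rule applies.
Ibarra and Varga are each designated emeritus, so the next rule applies.
Among Ibarra and Varga, alphabetically by surname: Ibarra before Varga.
Full order: Kapoor, Ibarra, Varga, Horvat, Achebe, Osei, Delgado, Nguyen.

Kapoor, Ibarra, Varga, Horvat, Achebe, Osei, Delgado, Nguyen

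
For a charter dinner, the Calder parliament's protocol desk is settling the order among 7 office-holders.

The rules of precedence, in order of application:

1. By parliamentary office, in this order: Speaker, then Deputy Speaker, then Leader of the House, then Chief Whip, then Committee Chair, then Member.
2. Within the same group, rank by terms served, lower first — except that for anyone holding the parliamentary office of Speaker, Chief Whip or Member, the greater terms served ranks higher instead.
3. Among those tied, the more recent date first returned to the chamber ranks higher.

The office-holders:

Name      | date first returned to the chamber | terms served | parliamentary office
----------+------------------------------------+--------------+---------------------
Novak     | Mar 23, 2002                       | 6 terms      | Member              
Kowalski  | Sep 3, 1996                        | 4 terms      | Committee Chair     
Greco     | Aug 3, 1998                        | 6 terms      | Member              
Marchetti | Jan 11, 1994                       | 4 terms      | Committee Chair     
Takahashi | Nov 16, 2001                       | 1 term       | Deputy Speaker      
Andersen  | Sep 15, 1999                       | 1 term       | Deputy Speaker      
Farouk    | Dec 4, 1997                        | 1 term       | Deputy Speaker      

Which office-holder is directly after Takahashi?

By parliamentary office: Takahashi, Andersen and Farouk (Deputy Speaker); then Kowalski and Marchetti (Committee Chair); then Novak and Greco (Member).
Takahashi, Andersen and Farouk all have terms served 1 term, so the next rule applies.
Among Takahashi, Andersen and Farouk, by date first returned to the chamber (later first): Takahashi (Nov 16, 2001) before Andersen (Sep 15, 1999) before Farouk (Dec 4, 1997).
Kowalski and Marchetti both have terms served 4 terms, so the next rule applies.
Among Kowalski and Marchetti, by date first returned to the chamber (later first): Kowalski (Sep 3, 1996) before Marchetti (Jan 11, 1994).
Novak and Greco both have terms served 6 terms, so the next rule applies.
Among Novak and Greco, by date first returned to the chamber (later first): Novak (Mar 23, 2002) before Greco (Aug 3, 1998).
Order: Takahashi, Andersen, Farouk, Kowalski, Marchetti, Novak, Greco.

Andersen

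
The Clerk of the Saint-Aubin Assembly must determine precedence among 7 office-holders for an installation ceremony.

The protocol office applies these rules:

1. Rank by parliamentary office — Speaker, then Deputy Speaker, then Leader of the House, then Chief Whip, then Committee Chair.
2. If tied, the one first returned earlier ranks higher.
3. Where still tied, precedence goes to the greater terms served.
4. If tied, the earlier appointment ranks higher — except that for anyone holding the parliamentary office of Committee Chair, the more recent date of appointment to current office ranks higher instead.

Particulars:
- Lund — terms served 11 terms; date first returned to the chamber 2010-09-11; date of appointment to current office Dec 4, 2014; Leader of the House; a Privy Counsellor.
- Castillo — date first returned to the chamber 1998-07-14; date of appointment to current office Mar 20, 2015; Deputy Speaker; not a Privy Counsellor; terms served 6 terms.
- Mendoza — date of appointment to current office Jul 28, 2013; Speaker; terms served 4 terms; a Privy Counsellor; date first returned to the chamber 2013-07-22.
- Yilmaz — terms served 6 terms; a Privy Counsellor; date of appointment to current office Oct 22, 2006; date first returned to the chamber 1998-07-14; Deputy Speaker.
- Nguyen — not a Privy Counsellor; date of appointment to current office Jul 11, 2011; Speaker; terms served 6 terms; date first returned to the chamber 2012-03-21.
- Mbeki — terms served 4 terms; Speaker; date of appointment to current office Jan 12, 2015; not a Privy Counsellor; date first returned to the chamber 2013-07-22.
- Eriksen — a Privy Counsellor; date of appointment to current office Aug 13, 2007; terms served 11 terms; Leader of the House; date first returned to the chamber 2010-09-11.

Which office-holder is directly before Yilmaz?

By parliamentary office: Nguyen, Mendoza and Mbeki (Speaker); then Yilmaz and Castillo (Deputy Speaker); then Eriksen and Lund (Leader of the House).
Among Nguyen, Mendoza and Mbeki, by date first returned to the chamber (earlier first): Nguyen (2012-03-21) before Mendoza and Mbeki (2013-07-22).
Mendoza and Mbeki both have terms served 4 terms, so the next rule applies.
Among Mendoza and Mbeki, by date of appointment to current office (earlier first): Mendoza (Jul 28, 2013) before Mbeki (Jan 12, 2015).
Yilmaz and Castillo both have date first returned to the chamber 1998-07-14, so the next rule applies.
Yilmaz and Castillo both have terms served 6 terms, so the next rule applies.
Among Yilmaz and Castillo, by date of appointment to current office (earlier first): Yilmaz (Oct 22, 2006) before Castillo (Mar 20, 2015).
Eriksen and Lund both have date first returned to the chamber 2010-09-11, so the next rule applies.
Eriksen and Lund both have terms served 11 terms, so the next rule applies.
Among Eriksen and Lund, by date of appointment to current office (earlier first): Eriksen (Aug 13, 2007) before Lund (Dec 4, 2014).
Order: Nguyen, Mendoza, Mbeki, Yilmaz, Castillo, Eriksen, Lund.

Mbeki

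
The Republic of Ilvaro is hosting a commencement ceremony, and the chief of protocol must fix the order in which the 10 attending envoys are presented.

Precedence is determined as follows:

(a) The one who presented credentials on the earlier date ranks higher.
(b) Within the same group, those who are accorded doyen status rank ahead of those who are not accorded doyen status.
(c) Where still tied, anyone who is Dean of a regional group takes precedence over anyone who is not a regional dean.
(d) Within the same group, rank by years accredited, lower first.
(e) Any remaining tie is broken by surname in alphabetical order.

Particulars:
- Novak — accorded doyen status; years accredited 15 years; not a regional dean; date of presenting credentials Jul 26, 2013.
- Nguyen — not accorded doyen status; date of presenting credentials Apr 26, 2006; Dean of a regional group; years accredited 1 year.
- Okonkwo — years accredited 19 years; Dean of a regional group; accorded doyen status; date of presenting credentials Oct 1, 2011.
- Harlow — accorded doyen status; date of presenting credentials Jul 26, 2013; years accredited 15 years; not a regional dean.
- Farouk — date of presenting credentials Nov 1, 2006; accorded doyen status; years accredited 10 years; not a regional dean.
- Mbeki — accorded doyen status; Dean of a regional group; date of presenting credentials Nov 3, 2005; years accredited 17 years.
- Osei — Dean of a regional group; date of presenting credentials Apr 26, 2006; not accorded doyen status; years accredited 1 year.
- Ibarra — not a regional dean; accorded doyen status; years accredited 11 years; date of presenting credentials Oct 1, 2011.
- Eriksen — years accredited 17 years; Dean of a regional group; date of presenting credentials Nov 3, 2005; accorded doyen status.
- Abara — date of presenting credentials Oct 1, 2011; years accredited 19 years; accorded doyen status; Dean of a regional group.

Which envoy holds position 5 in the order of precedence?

By date of presenting credentials (earlier first): Eriksen and Mbeki (both Nov 3, 2005); then Nguyen and Osei (both Apr 26, 2006); then Farouk (Nov 1, 2006); then Abara, Okonkwo and Ibarra (each Oct 1, 2011); then Harlow and Novak (both Jul 26, 2013).
Eriksen and Mbeki are each accorded doyen status, so the next rule applies.
Eriksen and Mbeki are each Dean of a regional group, so the next rule applies.
Eriksen and Mbeki both have years accredited 17 years, so the next rule applies.
Among Eriksen and Mbeki, alphabetically by surname: Eriksen before Mbeki.
Nguyen and Osei are each not accorded doyen status, so the next rule applies.
Nguyen and Osei are each Dean of a regional group, so the next rule applies.
Nguyen and Osei both have years accredited 1 year, so the next rule applies.
Among Nguyen and Osei, alphabetically by surname: Nguyen before Osei.
Abara, Okonkwo and Ibarra are each accorded doyen status, so the next rule applies.
Among Abara, Okonkwo and Ibarra, Dean of a regional group before not a regional dean: Abara and Okonkwo (Dean of a regional group) before Ibarra (not a regional dean).
Abara and Okonkwo both have years accredited 19 years, so the next rule applies.
Among Abara and Okonkwo, alphabetically by surname: Abara before Okonkwo.
Harlow and Novak are each accorded doyen status, so the next rule applies.
Harlow and Novak are each not a regional dean, so the next rule applies.
Harlow and Novak both have years accredited 15 years, so the next rule applies.
Among Harlow and Novak, alphabetically by surname: Harlow before Novak.
Order: Eriksen, Mbeki, Nguyen, Osei, Farouk, Abara, Okonkwo, Ibarra, Harlow, Novak.

Farouk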